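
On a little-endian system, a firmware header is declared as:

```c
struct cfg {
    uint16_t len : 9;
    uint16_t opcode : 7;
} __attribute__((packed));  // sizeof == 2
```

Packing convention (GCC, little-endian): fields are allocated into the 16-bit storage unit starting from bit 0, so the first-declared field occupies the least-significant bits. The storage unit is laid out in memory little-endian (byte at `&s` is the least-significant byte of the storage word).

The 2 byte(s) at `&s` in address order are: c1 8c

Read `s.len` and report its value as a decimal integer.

193

[0]=0xc1 [1]=0x8c (little-endian) → word 0x8cc1
len [0+:9] = (word>>0) & 0x1ff = 193  ←
opcode [9+:7] = (word>>9) & 0x7f = 70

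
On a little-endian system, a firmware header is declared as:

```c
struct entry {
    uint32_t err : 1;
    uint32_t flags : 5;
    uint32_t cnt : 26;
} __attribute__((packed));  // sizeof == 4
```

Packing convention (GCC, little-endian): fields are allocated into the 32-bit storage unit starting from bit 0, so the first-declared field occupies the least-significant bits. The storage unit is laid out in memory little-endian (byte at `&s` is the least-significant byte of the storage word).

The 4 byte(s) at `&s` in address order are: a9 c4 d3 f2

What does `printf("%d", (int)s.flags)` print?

20

[0]=0xa9 [1]=0xc4 [2]=0xd3 [3]=0xf2 (little-endian) → word 0xf2d3c4a9
err:1 @ bit 0 → (0xf2d3c4a9>>0)&0x1 = 0x1
flags:5 @ bit 1 → (0xf2d3c4a9>>1)&0x1f = 0x14  ←
cnt:26 @ bit 6 → (0xf2d3c4a9>>6)&0x3ffffff = 0x3cb4f12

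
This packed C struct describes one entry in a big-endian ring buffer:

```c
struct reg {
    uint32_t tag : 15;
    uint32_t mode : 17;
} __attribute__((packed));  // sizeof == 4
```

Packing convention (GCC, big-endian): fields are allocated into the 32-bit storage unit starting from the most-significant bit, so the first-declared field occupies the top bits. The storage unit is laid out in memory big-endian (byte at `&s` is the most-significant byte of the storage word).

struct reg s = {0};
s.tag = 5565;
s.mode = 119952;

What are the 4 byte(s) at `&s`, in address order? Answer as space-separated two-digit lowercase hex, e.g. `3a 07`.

2b 7b d4 90

[17+:15] tag=5565 & 0x7fff = 0x15bd; word=0x2b7a0000
[0+:17] mode=119952 & 0x1ffff = 0x1d490; word=0x2b7bd490
word = 0x2b7bd490 → big-endian bytes:
  [0]=0x2b  [1]=0x7b  [2]=0xd4  [3]=0x90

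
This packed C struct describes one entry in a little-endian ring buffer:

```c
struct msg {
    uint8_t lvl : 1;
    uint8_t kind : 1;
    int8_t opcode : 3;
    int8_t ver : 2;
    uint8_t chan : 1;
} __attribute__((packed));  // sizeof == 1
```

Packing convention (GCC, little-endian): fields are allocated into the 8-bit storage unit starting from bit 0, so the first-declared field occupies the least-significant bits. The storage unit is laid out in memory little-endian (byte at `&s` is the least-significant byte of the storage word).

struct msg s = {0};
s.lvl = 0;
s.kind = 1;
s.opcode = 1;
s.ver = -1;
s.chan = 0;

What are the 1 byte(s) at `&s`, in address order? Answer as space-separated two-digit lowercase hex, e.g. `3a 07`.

[0+:1] lvl=0 & 0x1 = 0x0; word=0x00
[1+:1] kind=1 & 0x1 = 0x1; word=0x02
[2+:3] opcode=1 & 0x7 = 0x1; word=0x06
[5+:2] ver=-1 & 0x3 = 0x3; word=0x66
[7+:1] chan=0 & 0x1 = 0x0; word=0x66
word = 0x66 → little-endian bytes:
  [0]=0x66

66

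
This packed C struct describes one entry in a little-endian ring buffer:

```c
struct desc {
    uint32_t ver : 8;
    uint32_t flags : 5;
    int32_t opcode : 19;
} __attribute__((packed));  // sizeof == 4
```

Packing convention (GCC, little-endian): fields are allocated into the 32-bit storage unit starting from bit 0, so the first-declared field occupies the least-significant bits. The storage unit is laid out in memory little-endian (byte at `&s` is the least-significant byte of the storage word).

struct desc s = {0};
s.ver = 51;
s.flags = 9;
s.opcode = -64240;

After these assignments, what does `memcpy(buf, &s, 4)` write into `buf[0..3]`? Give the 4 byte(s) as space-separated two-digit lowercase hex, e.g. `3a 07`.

33 09 a2 e0

[0+:8] ver=51 & 0xff = 0x33; word=0x00000033
[8+:5] flags=9 & 0x1f = 0x9; word=0x00000933
[13+:19] opcode=-64240 & 0x7ffff = 0x70510; word=0xe0a20933
word = 0xe0a20933 → little-endian bytes:
  [0]=0x33  [1]=0x09  [2]=0xa2  [3]=0xe0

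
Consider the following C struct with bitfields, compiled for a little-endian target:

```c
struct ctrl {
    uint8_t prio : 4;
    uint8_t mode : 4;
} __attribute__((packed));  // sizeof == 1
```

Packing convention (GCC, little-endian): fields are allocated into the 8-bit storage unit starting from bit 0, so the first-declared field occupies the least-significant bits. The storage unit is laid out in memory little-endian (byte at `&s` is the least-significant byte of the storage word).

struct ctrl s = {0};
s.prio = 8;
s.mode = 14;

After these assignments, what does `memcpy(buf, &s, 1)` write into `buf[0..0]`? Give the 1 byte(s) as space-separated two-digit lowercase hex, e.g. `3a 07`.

e8

prio:4 = 8 → 0x8 << 0 → word 0x08
mode:4 = 14 → 0xe << 4 → word 0xe8
word = 0xe8 → little-endian bytes:
  [0]=0xe8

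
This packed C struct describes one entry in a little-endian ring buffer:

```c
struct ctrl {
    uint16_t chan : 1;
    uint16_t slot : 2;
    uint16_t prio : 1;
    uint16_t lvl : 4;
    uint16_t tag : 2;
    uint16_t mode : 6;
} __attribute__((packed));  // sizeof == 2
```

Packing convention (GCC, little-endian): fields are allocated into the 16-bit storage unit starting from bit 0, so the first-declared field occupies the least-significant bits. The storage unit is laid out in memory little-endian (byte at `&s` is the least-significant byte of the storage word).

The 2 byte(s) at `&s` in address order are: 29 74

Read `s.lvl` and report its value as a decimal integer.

[0]=0x29 [1]=0x74 (little-endian) → word 0x7429
chan [0+:1] = (word>>0) & 0x1 = 1
slot [1+:2] = (word>>1) & 0x3 = 0
prio [3+:1] = (word>>3) & 0x1 = 1
lvl [4+:4] = (word>>4) & 0xf = 2  ←
tag [8+:2] = (word>>8) & 0x3 = 0
mode [10+:6] = (word>>10) & 0x3f = 29

2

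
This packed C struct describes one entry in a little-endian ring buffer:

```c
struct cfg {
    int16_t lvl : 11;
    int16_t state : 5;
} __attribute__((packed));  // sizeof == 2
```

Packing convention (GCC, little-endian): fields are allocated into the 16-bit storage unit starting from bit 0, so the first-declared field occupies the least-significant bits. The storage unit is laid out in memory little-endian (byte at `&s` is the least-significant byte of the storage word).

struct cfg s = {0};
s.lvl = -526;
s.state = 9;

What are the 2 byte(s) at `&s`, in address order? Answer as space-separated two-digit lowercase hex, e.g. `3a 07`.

f2 4d

[0+:11] lvl=-526 & 0x7ff = 0x5f2; word=0x05f2
[11+:5] state=9 & 0x1f = 0x9; word=0x4df2
word = 0x4df2 → little-endian bytes:
  [0]=0xf2  [1]=0x4d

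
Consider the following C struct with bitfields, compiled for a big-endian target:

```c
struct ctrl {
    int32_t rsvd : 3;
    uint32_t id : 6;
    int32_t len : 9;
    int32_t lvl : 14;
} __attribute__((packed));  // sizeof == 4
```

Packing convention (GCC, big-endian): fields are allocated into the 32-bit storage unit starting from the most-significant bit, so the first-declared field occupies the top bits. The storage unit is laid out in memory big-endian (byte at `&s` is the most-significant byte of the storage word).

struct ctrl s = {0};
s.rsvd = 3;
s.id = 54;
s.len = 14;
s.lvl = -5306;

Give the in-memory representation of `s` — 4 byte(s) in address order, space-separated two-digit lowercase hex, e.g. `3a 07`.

7b 03 ab 46

[29+:3] rsvd=3 & 0x7 = 0x3; word=0x60000000
[23+:6] id=54 & 0x3f = 0x36; word=0x7b000000
[14+:9] len=14 & 0x1ff = 0xe; word=0x7b038000
[0+:14] lvl=-5306 & 0x3fff = 0x2b46; word=0x7b03ab46
word = 0x7b03ab46 → big-endian bytes:
  [0]=0x7b  [1]=0x03  [2]=0xab  [3]=0x46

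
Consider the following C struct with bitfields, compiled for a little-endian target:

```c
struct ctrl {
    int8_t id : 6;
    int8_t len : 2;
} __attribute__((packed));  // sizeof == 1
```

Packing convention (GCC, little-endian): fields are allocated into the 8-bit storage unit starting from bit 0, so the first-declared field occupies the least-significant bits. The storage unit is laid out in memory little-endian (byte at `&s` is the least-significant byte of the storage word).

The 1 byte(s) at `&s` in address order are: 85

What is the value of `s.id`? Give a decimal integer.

5

[0]=0x85 (little-endian) → word 0x85
id:6 @ bit 0 → (0x85>>0)&0x3f = 0x5  ←
len:2 @ bit 6 → (0x85>>6)&0x3 = 0x2
id signed 6b, MSB=0: value = 5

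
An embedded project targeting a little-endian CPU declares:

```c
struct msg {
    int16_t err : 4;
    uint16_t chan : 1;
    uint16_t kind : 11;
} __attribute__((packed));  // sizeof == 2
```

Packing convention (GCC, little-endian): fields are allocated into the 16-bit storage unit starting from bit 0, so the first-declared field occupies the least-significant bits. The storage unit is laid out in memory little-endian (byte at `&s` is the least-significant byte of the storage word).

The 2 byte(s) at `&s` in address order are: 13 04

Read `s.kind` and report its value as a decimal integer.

32

[0]=0x13 [1]=0x04 (little-endian) → word 0x0413
err:4 @ bit 0 → (0x0413>>0)&0xf = 0x3
chan:1 @ bit 4 → (0x0413>>4)&0x1 = 0x1
kind:11 @ bit 5 → (0x0413>>5)&0x7ff = 0x20  ←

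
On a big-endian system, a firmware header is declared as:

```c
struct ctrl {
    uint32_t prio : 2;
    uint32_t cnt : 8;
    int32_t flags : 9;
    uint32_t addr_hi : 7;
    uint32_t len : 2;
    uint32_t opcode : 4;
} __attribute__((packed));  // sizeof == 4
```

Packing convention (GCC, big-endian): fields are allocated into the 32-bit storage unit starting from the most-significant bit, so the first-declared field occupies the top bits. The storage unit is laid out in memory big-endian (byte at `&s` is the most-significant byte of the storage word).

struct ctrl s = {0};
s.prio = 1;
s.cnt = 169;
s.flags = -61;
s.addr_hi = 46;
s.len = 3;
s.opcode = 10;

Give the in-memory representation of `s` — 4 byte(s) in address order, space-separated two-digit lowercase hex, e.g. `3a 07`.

prio (2b) val=1 bits=0x1 at bit 30: 0x40000000
cnt (8b) val=169 bits=0xa9 at bit 22: 0x6a400000
flags (9b) val=-61 bits=0x1c3 at bit 13: 0x6a786000
addr_hi (7b) val=46 bits=0x2e at bit 6: 0x6a786b80
len (2b) val=3 bits=0x3 at bit 4: 0x6a786bb0
opcode (4b) val=10 bits=0xa at bit 0: 0x6a786bba
word = 0x6a786bba → big-endian bytes:
  [0]=0x6a  [1]=0x78  [2]=0x6b  [3]=0xba

6a 78 6b ba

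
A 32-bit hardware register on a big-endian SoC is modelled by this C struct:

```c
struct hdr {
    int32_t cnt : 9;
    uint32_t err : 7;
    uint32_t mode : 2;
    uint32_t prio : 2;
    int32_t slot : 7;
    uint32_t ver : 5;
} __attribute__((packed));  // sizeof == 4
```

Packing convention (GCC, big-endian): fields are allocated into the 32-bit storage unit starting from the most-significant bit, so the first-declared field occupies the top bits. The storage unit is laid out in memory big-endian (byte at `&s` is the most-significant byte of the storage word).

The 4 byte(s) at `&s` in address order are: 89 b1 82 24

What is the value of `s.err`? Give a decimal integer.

49

[0]=0x89 [1]=0xb1 [2]=0x82 [3]=0x24 (big-endian) → word 0x89b18224
cnt [23+:9] = (word>>23) & 0x1ff = 275
err [16+:7] = (word>>16) & 0x7f = 49  ←
mode [14+:2] = (word>>14) & 0x3 = 2
prio [12+:2] = (word>>12) & 0x3 = 0
slot [5+:7] = (word>>5) & 0x7f = 17
ver [0+:5] = (word>>0) & 0x1f = 4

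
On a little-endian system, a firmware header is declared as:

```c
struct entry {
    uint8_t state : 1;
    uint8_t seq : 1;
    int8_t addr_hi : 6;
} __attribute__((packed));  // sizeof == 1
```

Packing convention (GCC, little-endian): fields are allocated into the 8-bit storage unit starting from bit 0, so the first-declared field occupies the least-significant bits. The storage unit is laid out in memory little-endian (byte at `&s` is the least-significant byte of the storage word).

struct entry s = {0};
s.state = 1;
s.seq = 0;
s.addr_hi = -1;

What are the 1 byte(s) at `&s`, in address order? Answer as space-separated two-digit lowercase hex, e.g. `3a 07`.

state (1b) val=1 bits=0x1 at bit 0: 0x01
seq (1b) val=0 bits=0x0 at bit 1: 0x01
addr_hi (6b) val=-1 bits=0x3f at bit 2: 0xfd
word = 0xfd → little-endian bytes:
  [0]=0xfd

fd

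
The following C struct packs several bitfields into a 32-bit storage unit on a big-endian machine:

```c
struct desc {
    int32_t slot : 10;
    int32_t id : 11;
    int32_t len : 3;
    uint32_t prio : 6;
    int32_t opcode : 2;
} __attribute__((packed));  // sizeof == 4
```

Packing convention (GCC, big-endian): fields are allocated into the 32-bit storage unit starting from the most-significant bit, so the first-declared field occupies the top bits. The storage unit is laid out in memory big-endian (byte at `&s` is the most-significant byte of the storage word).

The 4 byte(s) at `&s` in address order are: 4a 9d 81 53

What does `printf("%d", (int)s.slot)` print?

[0]=0x4a [1]=0x9d [2]=0x81 [3]=0x53 (big-endian) → word 0x4a9d8153
slot:10 @ bit 22 → (0x4a9d8153>>22)&0x3ff = 0x12a  ←
id:11 @ bit 11 → (0x4a9d8153>>11)&0x7ff = 0x3b0
len:3 @ bit 8 → (0x4a9d8153>>8)&0x7 = 0x1
prio:6 @ bit 2 → (0x4a9d8153>>2)&0x3f = 0x14
opcode:2 @ bit 0 → (0x4a9d8153>>0)&0x3 = 0x3
slot signed 10b, MSB=0: value = 298

298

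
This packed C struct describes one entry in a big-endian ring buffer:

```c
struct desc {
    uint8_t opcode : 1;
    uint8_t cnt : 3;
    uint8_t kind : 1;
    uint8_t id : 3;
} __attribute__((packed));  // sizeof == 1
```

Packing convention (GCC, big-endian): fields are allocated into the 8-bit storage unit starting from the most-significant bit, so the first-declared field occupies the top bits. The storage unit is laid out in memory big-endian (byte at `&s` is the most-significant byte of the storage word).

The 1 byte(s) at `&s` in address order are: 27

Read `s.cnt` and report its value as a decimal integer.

[0]=0x27 (big-endian) → word 0x27
opcode [7+:1] = (word>>7) & 0x1 = 0
cnt [4+:3] = (word>>4) & 0x7 = 2  ←
kind [3+:1] = (word>>3) & 0x1 = 0
id [0+:3] = (word>>0) & 0x7 = 7

2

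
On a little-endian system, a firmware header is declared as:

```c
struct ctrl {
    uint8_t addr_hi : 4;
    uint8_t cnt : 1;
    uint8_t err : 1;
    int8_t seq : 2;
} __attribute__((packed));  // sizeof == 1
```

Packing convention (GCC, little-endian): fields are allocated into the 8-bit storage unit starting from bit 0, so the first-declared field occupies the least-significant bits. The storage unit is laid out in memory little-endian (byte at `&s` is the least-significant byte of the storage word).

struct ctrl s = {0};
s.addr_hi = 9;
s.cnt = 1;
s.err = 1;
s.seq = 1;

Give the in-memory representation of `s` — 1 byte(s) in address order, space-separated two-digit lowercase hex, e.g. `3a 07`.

79

addr_hi (4b) val=9 bits=0x9 at bit 0: 0x09
cnt (1b) val=1 bits=0x1 at bit 4: 0x19
err (1b) val=1 bits=0x1 at bit 5: 0x39
seq (2b) val=1 bits=0x1 at bit 6: 0x79
word = 0x79 → little-endian bytes:
  [0]=0x79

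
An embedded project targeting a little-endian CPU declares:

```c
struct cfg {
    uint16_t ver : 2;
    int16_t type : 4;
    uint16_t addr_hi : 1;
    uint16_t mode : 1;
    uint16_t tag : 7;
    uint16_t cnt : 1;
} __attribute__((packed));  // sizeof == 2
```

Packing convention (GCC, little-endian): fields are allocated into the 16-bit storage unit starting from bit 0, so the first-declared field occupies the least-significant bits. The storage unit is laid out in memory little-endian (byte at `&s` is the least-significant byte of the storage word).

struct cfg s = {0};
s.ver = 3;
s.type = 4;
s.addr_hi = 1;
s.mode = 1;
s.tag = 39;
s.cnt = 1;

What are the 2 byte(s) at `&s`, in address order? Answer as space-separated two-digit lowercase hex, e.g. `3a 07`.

d3 a7

ver:2 = 3 → 0x3 << 0 → word 0x0003
type:4 = 4 → 0x4 << 2 → word 0x0013
addr_hi:1 = 1 → 0x1 << 6 → word 0x0053
mode:1 = 1 → 0x1 << 7 → word 0x00d3
tag:7 = 39 → 0x27 << 8 → word 0x27d3
cnt:1 = 1 → 0x1 << 15 → word 0xa7d3
word = 0xa7d3 → little-endian bytes:
  [0]=0xd3  [1]=0xa7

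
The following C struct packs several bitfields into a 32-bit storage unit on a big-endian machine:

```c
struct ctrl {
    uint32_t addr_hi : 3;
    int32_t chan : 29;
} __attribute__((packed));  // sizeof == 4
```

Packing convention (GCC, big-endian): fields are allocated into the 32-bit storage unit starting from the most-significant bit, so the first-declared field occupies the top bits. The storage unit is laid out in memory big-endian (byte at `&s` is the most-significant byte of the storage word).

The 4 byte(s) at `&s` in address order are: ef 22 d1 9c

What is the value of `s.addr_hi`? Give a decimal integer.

[0]=0xef [1]=0x22 [2]=0xd1 [3]=0x9c (big-endian) → word 0xef22d19c
addr_hi:3 @ bit 29 → (0xef22d19c>>29)&0x7 = 0x7  ←
chan:29 @ bit 0 → (0xef22d19c>>0)&0x1fffffff = 0xf22d19c

7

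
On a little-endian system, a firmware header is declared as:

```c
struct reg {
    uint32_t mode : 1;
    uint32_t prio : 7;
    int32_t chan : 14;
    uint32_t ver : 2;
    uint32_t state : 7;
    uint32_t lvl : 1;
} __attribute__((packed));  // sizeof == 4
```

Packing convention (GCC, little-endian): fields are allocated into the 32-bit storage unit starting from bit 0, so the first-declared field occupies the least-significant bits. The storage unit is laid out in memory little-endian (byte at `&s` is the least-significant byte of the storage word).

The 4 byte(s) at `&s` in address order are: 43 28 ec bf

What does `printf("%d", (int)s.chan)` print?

-5080

[0]=0x43 [1]=0x28 [2]=0xec [3]=0xbf (little-endian) → word 0xbfec2843
mode:1 @ bit 0 → (0xbfec2843>>0)&0x1 = 0x1
prio:7 @ bit 1 → (0xbfec2843>>1)&0x7f = 0x21
chan:14 @ bit 8 → (0xbfec2843>>8)&0x3fff = 0x2c28  ←
ver:2 @ bit 22 → (0xbfec2843>>22)&0x3 = 0x3
state:7 @ bit 24 → (0xbfec2843>>24)&0x7f = 0x3f
lvl:1 @ bit 31 → (0xbfec2843>>31)&0x1 = 0x1
chan signed 14b, MSB=1: 11304 - 16384 = -5080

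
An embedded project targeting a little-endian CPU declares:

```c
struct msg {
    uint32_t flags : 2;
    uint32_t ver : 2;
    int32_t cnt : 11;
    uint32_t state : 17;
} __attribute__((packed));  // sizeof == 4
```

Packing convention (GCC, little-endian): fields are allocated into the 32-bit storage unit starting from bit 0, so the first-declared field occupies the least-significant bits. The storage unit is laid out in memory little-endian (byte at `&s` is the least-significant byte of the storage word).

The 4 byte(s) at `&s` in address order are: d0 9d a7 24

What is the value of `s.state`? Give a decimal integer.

[0]=0xd0 [1]=0x9d [2]=0xa7 [3]=0x24 (little-endian) → word 0x24a79dd0
flags:2 @ bit 0 → (0x24a79dd0>>0)&0x3 = 0x0
ver:2 @ bit 2 → (0x24a79dd0>>2)&0x3 = 0x0
cnt:11 @ bit 4 → (0x24a79dd0>>4)&0x7ff = 0x1dd
state:17 @ bit 15 → (0x24a79dd0>>15)&0x1ffff = 0x494f  ←

18767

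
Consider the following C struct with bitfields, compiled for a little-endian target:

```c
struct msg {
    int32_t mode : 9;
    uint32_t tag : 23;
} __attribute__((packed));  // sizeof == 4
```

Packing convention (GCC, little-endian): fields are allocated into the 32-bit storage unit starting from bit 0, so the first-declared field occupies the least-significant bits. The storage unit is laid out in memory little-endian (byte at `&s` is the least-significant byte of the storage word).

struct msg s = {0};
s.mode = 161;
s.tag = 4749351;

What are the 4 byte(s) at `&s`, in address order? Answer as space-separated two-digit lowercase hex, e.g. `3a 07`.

[0+:9] mode=161 & 0x1ff = 0xa1; word=0x000000a1
[9+:23] tag=4749351 & 0x7fffff = 0x487827; word=0x90f04ea1
word = 0x90f04ea1 → little-endian bytes:
  [0]=0xa1  [1]=0x4e  [2]=0xf0  [3]=0x90

a1 4e f0 90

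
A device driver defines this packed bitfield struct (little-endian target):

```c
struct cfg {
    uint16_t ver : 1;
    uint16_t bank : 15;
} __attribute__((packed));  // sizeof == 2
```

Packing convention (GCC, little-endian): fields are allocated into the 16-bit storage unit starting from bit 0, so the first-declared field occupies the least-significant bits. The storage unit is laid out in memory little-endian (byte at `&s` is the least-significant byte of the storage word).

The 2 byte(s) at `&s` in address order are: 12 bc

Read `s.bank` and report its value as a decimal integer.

[0]=0x12 [1]=0xbc (little-endian) → word 0xbc12
ver:1 @ bit 0 → (0xbc12>>0)&0x1 = 0x0
bank:15 @ bit 1 → (0xbc12>>1)&0x7fff = 0x5e09  ←

24073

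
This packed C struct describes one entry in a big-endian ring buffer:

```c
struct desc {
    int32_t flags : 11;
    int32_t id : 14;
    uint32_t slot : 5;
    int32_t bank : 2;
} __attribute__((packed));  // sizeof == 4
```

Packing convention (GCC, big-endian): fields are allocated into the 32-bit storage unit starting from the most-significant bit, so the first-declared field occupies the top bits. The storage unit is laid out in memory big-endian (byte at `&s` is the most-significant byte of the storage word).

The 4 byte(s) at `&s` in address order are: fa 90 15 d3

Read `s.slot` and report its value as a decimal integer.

[0]=0xfa [1]=0x90 [2]=0x15 [3]=0xd3 (big-endian) → word 0xfa9015d3
flags [21+:11] = (word>>21) & 0x7ff = 2004
id [7+:14] = (word>>7) & 0x3fff = 8235
slot [2+:5] = (word>>2) & 0x1f = 20  ←
bank [0+:2] = (word>>0) & 0x3 = 3

20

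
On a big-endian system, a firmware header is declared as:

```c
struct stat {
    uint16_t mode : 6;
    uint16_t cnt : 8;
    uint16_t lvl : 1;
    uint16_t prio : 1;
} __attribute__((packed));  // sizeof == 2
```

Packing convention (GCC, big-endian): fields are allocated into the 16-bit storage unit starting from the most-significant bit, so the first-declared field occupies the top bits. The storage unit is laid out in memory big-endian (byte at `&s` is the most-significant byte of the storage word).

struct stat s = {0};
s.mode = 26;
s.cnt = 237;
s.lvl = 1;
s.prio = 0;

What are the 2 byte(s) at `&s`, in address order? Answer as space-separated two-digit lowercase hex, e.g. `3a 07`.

6b b6

[10+:6] mode=26 & 0x3f = 0x1a; word=0x6800
[2+:8] cnt=237 & 0xff = 0xed; word=0x6bb4
[1+:1] lvl=1 & 0x1 = 0x1; word=0x6bb6
[0+:1] prio=0 & 0x1 = 0x0; word=0x6bb6
word = 0x6bb6 → big-endian bytes:
  [0]=0x6b  [1]=0xb6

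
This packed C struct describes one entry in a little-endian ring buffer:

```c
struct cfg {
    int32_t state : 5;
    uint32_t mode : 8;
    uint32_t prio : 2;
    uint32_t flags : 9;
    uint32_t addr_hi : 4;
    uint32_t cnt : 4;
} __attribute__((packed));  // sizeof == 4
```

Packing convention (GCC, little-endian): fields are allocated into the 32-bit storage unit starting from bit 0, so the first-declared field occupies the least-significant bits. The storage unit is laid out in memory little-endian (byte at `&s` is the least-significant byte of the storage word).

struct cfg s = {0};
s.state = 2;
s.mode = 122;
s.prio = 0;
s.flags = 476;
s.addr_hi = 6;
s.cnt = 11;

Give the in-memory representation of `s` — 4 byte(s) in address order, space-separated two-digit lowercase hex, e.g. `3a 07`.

[0+:5] state=2 & 0x1f = 0x2; word=0x00000002
[5+:8] mode=122 & 0xff = 0x7a; word=0x00000f42
[13+:2] prio=0 & 0x3 = 0x0; word=0x00000f42
[15+:9] flags=476 & 0x1ff = 0x1dc; word=0x00ee0f42
[24+:4] addr_hi=6 & 0xf = 0x6; word=0x06ee0f42
[28+:4] cnt=11 & 0xf = 0xb; word=0xb6ee0f42
word = 0xb6ee0f42 → little-endian bytes:
  [0]=0x42  [1]=0x0f  [2]=0xee  [3]=0xb6

42 0f ee b6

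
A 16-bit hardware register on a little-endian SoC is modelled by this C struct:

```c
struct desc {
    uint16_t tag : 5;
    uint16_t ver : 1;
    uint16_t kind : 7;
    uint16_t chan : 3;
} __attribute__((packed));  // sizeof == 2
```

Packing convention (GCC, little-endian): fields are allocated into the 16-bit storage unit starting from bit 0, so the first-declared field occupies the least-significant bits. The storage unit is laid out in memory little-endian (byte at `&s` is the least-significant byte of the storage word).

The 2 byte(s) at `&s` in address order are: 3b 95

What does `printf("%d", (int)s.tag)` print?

[0]=0x3b [1]=0x95 (little-endian) → word 0x953b
tag:5 @ bit 0 → (0x953b>>0)&0x1f = 0x1b  ←
ver:1 @ bit 5 → (0x953b>>5)&0x1 = 0x1
kind:7 @ bit 6 → (0x953b>>6)&0x7f = 0x54
chan:3 @ bit 13 → (0x953b>>13)&0x7 = 0x4

27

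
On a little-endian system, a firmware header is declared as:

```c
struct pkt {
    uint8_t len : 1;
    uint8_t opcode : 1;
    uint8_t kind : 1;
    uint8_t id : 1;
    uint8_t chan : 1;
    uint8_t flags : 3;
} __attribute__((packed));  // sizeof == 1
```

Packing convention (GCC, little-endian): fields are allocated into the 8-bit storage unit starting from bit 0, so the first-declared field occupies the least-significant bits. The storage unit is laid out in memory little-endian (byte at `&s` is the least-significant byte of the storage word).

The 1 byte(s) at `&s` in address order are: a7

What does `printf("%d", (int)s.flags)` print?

[0]=0xa7 (little-endian) → word 0xa7
len:1 @ bit 0 → (0xa7>>0)&0x1 = 0x1
opcode:1 @ bit 1 → (0xa7>>1)&0x1 = 0x1
kind:1 @ bit 2 → (0xa7>>2)&0x1 = 0x1
id:1 @ bit 3 → (0xa7>>3)&0x1 = 0x0
chan:1 @ bit 4 → (0xa7>>4)&0x1 = 0x0
flags:3 @ bit 5 → (0xa7>>5)&0x7 = 0x5  ←

5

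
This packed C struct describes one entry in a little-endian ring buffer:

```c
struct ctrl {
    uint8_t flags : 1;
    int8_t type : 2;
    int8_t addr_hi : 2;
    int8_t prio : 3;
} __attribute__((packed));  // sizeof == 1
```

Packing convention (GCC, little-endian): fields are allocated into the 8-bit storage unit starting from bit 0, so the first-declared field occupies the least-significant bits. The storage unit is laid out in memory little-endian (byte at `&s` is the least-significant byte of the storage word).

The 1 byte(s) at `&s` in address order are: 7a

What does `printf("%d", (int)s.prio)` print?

[0]=0x7a (little-endian) → word 0x7a
flags [0+:1] = (word>>0) & 0x1 = 0
type [1+:2] = (word>>1) & 0x3 = 1
addr_hi [3+:2] = (word>>3) & 0x3 = 3
prio [5+:3] = (word>>5) & 0x7 = 3  ←
prio signed 3b, MSB=0: value = 3

3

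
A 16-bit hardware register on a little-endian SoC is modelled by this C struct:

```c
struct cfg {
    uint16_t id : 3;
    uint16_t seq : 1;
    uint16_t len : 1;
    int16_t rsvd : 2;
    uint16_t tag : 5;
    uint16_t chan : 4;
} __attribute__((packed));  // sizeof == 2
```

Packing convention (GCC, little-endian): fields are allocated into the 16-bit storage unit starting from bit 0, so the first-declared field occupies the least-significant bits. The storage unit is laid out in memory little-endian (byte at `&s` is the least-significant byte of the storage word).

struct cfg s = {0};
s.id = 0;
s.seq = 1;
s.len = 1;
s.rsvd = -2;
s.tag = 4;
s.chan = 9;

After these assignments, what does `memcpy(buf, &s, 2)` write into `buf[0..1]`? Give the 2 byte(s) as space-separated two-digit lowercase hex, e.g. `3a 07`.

id (3b) val=0 bits=0x0 at bit 0: 0x0000
seq (1b) val=1 bits=0x1 at bit 3: 0x0008
len (1b) val=1 bits=0x1 at bit 4: 0x0018
rsvd (2b) val=-2 bits=0x2 at bit 5: 0x0058
tag (5b) val=4 bits=0x4 at bit 7: 0x0258
chan (4b) val=9 bits=0x9 at bit 12: 0x9258
word = 0x9258 → little-endian bytes:
  [0]=0x58  [1]=0x92

58 92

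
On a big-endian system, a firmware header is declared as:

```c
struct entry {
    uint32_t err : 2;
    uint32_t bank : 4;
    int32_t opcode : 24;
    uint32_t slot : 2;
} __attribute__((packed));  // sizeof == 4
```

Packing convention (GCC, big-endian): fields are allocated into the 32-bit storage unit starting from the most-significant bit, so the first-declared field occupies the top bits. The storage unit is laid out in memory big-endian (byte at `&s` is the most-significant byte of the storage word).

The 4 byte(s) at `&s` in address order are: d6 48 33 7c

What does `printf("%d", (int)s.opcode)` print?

[0]=0xd6 [1]=0x48 [2]=0x33 [3]=0x7c (big-endian) → word 0xd648337c
err:2 @ bit 30 → (0xd648337c>>30)&0x3 = 0x3
bank:4 @ bit 26 → (0xd648337c>>26)&0xf = 0x5
opcode:24 @ bit 2 → (0xd648337c>>2)&0xffffff = 0x920cdf  ←
slot:2 @ bit 0 → (0xd648337c>>0)&0x3 = 0x0
opcode signed 24b, MSB=1: 9571551 - 16777216 = -7205665

-7205665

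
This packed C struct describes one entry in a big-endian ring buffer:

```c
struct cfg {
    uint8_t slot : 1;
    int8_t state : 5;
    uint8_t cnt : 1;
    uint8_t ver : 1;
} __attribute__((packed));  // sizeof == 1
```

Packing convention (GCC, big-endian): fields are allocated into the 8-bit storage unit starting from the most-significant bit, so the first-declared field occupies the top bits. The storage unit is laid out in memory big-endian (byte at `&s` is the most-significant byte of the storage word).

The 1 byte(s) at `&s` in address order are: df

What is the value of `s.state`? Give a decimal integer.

[0]=0xdf (big-endian) → word 0xdf
slot [7+:1] = (word>>7) & 0x1 = 1
state [2+:5] = (word>>2) & 0x1f = 23  ←
cnt [1+:1] = (word>>1) & 0x1 = 1
ver [0+:1] = (word>>0) & 0x1 = 1
state signed 5b, MSB=1: 23 - 32 = -9

-9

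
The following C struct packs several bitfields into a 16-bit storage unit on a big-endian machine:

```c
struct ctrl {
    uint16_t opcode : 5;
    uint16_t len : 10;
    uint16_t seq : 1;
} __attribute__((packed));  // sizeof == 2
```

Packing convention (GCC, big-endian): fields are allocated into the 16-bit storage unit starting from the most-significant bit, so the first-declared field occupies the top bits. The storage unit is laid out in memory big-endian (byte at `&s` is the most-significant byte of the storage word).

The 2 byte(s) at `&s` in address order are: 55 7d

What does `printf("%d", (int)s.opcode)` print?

[0]=0x55 [1]=0x7d (big-endian) → word 0x557d
opcode:5 @ bit 11 → (0x557d>>11)&0x1f = 0xa  ←
len:10 @ bit 1 → (0x557d>>1)&0x3ff = 0x2be
seq:1 @ bit 0 → (0x557d>>0)&0x1 = 0x1

10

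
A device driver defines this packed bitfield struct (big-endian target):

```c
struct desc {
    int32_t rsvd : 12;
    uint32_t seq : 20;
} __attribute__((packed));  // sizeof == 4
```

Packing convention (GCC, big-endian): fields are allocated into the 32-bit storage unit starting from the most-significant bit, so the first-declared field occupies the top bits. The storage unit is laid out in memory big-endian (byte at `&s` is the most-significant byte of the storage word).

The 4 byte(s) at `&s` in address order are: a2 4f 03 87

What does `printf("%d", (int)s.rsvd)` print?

-1500

[0]=0xa2 [1]=0x4f [2]=0x03 [3]=0x87 (big-endian) → word 0xa24f0387
rsvd:12 @ bit 20 → (0xa24f0387>>20)&0xfff = 0xa24  ←
seq:20 @ bit 0 → (0xa24f0387>>0)&0xfffff = 0xf0387
rsvd signed 12b, MSB=1: 2596 - 4096 = -1500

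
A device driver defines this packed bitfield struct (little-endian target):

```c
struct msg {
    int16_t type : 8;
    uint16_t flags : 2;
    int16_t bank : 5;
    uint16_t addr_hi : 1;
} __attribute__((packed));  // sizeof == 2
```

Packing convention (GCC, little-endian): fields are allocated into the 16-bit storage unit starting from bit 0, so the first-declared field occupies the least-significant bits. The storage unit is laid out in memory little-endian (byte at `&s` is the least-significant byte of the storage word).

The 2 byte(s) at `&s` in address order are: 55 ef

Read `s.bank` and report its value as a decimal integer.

[0]=0x55 [1]=0xef (little-endian) → word 0xef55
type:8 @ bit 0 → (0xef55>>0)&0xff = 0x55
flags:2 @ bit 8 → (0xef55>>8)&0x3 = 0x3
bank:5 @ bit 10 → (0xef55>>10)&0x1f = 0x1b  ←
addr_hi:1 @ bit 15 → (0xef55>>15)&0x1 = 0x1
bank signed 5b, MSB=1: 27 - 32 = -5

-5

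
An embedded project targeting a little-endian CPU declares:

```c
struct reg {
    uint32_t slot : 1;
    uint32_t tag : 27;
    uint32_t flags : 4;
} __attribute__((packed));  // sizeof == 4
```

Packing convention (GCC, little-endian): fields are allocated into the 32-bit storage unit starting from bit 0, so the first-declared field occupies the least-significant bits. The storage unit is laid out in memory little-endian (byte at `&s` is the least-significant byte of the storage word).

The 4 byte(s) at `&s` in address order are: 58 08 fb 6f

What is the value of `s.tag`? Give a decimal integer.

[0]=0x58 [1]=0x08 [2]=0xfb [3]=0x6f (little-endian) → word 0x6ffb0858
slot:1 @ bit 0 → (0x6ffb0858>>0)&0x1 = 0x0
tag:27 @ bit 1 → (0x6ffb0858>>1)&0x7ffffff = 0x7fd842c  ←
flags:4 @ bit 28 → (0x6ffb0858>>28)&0xf = 0x6

134054956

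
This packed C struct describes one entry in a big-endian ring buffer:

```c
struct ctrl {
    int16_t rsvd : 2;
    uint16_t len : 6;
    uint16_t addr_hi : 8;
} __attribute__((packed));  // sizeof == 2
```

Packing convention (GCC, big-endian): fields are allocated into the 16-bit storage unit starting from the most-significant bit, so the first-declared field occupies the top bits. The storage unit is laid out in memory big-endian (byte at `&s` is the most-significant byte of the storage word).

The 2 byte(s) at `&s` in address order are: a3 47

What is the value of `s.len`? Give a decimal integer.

[0]=0xa3 [1]=0x47 (big-endian) → word 0xa347
rsvd:2 @ bit 14 → (0xa347>>14)&0x3 = 0x2
len:6 @ bit 8 → (0xa347>>8)&0x3f = 0x23  ←
addr_hi:8 @ bit 0 → (0xa347>>0)&0xff = 0x47

35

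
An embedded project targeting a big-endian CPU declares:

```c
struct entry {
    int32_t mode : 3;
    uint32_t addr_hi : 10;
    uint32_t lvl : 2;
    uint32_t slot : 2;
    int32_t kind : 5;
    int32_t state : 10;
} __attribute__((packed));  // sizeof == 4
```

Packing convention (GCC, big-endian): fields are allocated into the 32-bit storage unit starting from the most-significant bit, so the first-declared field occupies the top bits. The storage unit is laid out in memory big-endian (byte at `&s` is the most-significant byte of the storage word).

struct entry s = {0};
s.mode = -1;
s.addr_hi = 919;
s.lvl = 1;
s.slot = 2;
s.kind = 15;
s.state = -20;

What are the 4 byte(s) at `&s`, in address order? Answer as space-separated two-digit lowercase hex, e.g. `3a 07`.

mode (3b) val=-1 bits=0x7 at bit 29: 0xe0000000
addr_hi (10b) val=919 bits=0x397 at bit 19: 0xfcb80000
lvl (2b) val=1 bits=0x1 at bit 17: 0xfcba0000
slot (2b) val=2 bits=0x2 at bit 15: 0xfcbb0000
kind (5b) val=15 bits=0xf at bit 10: 0xfcbb3c00
state (10b) val=-20 bits=0x3ec at bit 0: 0xfcbb3fec
word = 0xfcbb3fec → big-endian bytes:
  [0]=0xfc  [1]=0xbb  [2]=0x3f  [3]=0xec

fc bb 3f ec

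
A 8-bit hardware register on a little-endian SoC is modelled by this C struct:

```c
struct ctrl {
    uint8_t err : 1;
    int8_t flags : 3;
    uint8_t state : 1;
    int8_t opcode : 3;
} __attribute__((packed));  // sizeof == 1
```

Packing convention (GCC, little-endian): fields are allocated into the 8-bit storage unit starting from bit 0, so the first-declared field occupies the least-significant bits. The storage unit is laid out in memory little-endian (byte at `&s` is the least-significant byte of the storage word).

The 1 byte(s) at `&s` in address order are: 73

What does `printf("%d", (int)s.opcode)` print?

[0]=0x73 (little-endian) → word 0x73
err [0+:1] = (word>>0) & 0x1 = 1
flags [1+:3] = (word>>1) & 0x7 = 1
state [4+:1] = (word>>4) & 0x1 = 1
opcode [5+:3] = (word>>5) & 0x7 = 3  ←
opcode signed 3b, MSB=0: value = 3

3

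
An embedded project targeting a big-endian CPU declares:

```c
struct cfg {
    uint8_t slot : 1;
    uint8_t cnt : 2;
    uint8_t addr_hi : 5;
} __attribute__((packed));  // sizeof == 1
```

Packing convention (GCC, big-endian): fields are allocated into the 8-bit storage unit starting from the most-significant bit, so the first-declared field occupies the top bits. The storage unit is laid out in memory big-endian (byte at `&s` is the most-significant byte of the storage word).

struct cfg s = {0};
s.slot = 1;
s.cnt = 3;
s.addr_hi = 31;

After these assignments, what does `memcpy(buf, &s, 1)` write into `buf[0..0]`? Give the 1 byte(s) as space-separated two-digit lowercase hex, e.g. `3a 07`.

ff

slot (1b) val=1 bits=0x1 at bit 7: 0x80
cnt (2b) val=3 bits=0x3 at bit 5: 0xe0
addr_hi (5b) val=31 bits=0x1f at bit 0: 0xff
word = 0xff → big-endian bytes:
  [0]=0xff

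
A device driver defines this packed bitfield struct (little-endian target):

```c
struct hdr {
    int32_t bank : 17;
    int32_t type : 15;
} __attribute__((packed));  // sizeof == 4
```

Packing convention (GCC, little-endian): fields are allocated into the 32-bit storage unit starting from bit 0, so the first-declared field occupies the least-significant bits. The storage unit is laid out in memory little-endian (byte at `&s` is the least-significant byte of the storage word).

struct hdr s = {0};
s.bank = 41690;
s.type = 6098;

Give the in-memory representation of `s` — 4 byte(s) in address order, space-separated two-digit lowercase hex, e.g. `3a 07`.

da a2 a4 2f

bank:17 = 41690 → 0xa2da << 0 → word 0x0000a2da
type:15 = 6098 → 0x17d2 << 17 → word 0x2fa4a2da
word = 0x2fa4a2da → little-endian bytes:
  [0]=0xda  [1]=0xa2  [2]=0xa4  [3]=0x2f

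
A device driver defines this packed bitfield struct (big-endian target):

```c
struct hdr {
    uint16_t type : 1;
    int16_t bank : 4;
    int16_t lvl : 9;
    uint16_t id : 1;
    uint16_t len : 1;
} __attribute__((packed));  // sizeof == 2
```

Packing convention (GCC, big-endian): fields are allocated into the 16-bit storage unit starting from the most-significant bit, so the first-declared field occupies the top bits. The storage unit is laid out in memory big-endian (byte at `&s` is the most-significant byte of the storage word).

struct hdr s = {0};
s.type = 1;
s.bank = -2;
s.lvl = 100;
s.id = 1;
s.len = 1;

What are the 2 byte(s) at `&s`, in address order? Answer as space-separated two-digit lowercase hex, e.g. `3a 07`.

[15+:1] type=1 & 0x1 = 0x1; word=0x8000
[11+:4] bank=-2 & 0xf = 0xe; word=0xf000
[2+:9] lvl=100 & 0x1ff = 0x64; word=0xf190
[1+:1] id=1 & 0x1 = 0x1; word=0xf192
[0+:1] len=1 & 0x1 = 0x1; word=0xf193
word = 0xf193 → big-endian bytes:
  [0]=0xf1  [1]=0x93

f1 93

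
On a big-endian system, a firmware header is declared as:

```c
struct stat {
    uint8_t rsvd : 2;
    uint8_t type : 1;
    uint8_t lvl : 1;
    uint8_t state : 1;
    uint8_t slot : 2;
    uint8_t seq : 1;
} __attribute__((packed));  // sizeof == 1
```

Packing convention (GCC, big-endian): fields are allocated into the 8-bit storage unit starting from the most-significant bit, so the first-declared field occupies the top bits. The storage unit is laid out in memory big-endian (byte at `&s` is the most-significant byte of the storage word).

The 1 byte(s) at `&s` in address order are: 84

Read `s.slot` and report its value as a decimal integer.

2

[0]=0x84 (big-endian) → word 0x84
rsvd:2 @ bit 6 → (0x84>>6)&0x3 = 0x2
type:1 @ bit 5 → (0x84>>5)&0x1 = 0x0
lvl:1 @ bit 4 → (0x84>>4)&0x1 = 0x0
state:1 @ bit 3 → (0x84>>3)&0x1 = 0x0
slot:2 @ bit 1 → (0x84>>1)&0x3 = 0x2  ←
seq:1 @ bit 0 → (0x84>>0)&0x1 = 0x0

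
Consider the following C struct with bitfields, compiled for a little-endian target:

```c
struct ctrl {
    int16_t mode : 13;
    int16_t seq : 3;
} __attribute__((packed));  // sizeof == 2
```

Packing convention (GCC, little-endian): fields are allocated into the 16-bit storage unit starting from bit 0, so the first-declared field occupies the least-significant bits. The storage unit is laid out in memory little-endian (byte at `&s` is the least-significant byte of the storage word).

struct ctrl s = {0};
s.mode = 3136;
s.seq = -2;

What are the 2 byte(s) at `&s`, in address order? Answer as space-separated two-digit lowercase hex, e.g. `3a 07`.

[0+:13] mode=3136 & 0x1fff = 0xc40; word=0x0c40
[13+:3] seq=-2 & 0x7 = 0x6; word=0xcc40
word = 0xcc40 → little-endian bytes:
  [0]=0x40  [1]=0xcc

40 cc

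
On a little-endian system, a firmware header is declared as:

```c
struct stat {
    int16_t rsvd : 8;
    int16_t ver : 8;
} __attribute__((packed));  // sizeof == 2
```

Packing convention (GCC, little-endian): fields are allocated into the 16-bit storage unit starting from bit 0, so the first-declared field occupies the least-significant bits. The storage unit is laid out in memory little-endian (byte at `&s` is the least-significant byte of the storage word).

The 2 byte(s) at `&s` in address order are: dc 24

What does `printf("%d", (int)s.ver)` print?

[0]=0xdc [1]=0x24 (little-endian) → word 0x24dc
rsvd [0+:8] = (word>>0) & 0xff = 220
ver [8+:8] = (word>>8) & 0xff = 36  ←
ver signed 8b, MSB=0: value = 36

36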